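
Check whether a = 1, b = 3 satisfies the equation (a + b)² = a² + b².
Substituting a = 1, b = 3:

LHS = (1 + 3)² = 16
RHS = 1² + 3² = 10

LHS ≠ RHS, so the equation does not hold at this point.

Answer: Fails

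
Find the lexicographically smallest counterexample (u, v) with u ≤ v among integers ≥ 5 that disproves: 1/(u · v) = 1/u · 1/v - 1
(u, v) = (5, 5)

Substituting (5, 5) into the claim:
LHS = 1/(5 · 5) = 1/25
RHS = 1/5 · 1/5 - 1 = -24/25

Since LHS ≠ RHS, this pair disproves the claim, and no lexicographically smaller pair (u ≤ v, integers ≥ 5) does.

For instance (5, 7) is also a counterexample (LHS = 1/35, RHS = -34/35), but it's lexicographically larger.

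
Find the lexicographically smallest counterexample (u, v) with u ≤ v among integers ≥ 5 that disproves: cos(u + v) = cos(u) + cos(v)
(u, v) = (5, 5)

Substituting (5, 5) into the claim:
LHS = cos(5 + 5) = cos(10) ≈ -0.8391
RHS = cos(5) + cos(5) = 2·cos(5) ≈ 0.5673

Since LHS ≠ RHS, this pair disproves the claim, and no lexicographically smaller pair (u ≤ v, integers ≥ 5) does.

For instance (10, 11) is also a counterexample (LHS = cos(21) ≈ -0.5477, RHS = cos(10) + cos(11) ≈ -0.8346), but it's lexicographically larger.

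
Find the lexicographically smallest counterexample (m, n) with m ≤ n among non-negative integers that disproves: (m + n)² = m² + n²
Substituting (1, 1) into the claim:
LHS = (1 + 1)² = 4
RHS = 1² + 1² = 2

Since LHS ≠ RHS, this pair disproves the claim, and no lexicographically smaller pair (m ≤ n, non-negative integers) does.

For instance (2, 4) is also a counterexample (LHS = 36, RHS = 20), but it's lexicographically larger.

Answer: (m, n) = (1, 1)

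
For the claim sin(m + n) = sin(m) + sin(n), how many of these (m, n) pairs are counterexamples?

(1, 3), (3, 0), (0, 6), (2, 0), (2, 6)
Testing each pair:
(1, 3): LHS = sin(4) ≈ -0.7568, RHS = sin(3) + sin(1) ≈ 0.9826 → counterexample
(3, 0): LHS = sin(3) ≈ 0.1411, RHS = sin(3) ≈ 0.1411 → satisfies claim
(0, 6): LHS = sin(6) ≈ -0.2794, RHS = sin(6) ≈ -0.2794 → satisfies claim
(2, 0): LHS = sin(2) ≈ 0.9093, RHS = sin(2) ≈ 0.9093 → satisfies claim
(2, 6): LHS = sin(8) ≈ 0.9894, RHS = sin(6) + sin(2) ≈ 0.6299 → counterexample

That makes 2 counterexamples.

Answer: 2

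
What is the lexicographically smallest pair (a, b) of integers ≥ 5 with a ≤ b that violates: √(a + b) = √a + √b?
(a, b) = (5, 5)

Substituting (5, 5) into the claim:
LHS = √(5 + 5) = √(10) ≈ 3.162
RHS = √5 + √5 = 2·√(5) ≈ 4.472

Since LHS ≠ RHS, this pair disproves the claim, and no lexicographically smaller pair (a ≤ b, integers ≥ 5) does.

For instance (8, 11) is also a counterexample (LHS = √(19) ≈ 4.359, RHS = 2·√(2) + √(11) ≈ 6.145), but it's lexicographically larger.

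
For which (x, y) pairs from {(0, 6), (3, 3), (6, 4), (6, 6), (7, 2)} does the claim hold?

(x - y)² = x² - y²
(3, 3), (6, 6)

Testing each pair:
(0, 6): LHS = 36, RHS = -36 → fails
(3, 3): LHS = 0, RHS = 0 → holds
(6, 4): LHS = 4, RHS = 20 → fails
(6, 6): LHS = 0, RHS = 0 → holds
(7, 2): LHS = 25, RHS = 45 → fails

2 of 5 pairs satisfy the claim.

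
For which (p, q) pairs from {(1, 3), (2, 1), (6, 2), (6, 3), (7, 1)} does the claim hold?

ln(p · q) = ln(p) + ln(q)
All pairs

Testing each pair:
(1, 3): LHS = ln(3) ≈ 1.099, RHS = ln(3) ≈ 1.099 → holds
(2, 1): LHS = ln(2) ≈ 0.6931, RHS = ln(2) ≈ 0.6931 → holds
(6, 2): LHS = ln(12) ≈ 2.485, RHS = ln(2) + ln(6) ≈ 2.485 → holds
(6, 3): LHS = ln(18) ≈ 2.89, RHS = ln(3) + ln(6) ≈ 2.89 → holds
(7, 1): LHS = ln(7) ≈ 1.946, RHS = ln(7) ≈ 1.946 → holds

Every pair satisfies the claim.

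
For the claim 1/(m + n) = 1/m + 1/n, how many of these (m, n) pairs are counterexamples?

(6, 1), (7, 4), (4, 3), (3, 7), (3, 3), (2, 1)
6

Testing each pair:
(6, 1): LHS = 1/7, RHS = 7/6 → counterexample
(7, 4): LHS = 1/11, RHS = 11/28 → counterexample
(4, 3): LHS = 1/7, RHS = 7/12 → counterexample
(3, 7): LHS = 1/10, RHS = 10/21 → counterexample
(3, 3): LHS = 1/6, RHS = 2/3 → counterexample
(2, 1): LHS = 1/3, RHS = 3/2 → counterexample

That makes 6 counterexamples.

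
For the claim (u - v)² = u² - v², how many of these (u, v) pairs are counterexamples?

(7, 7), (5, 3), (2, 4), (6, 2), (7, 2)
4

Testing each pair:
(7, 7): LHS = 0, RHS = 0 → satisfies claim
(5, 3): LHS = 4, RHS = 16 → counterexample
(2, 4): LHS = 4, RHS = -12 → counterexample
(6, 2): LHS = 16, RHS = 32 → counterexample
(7, 2): LHS = 25, RHS = 45 → counterexample

That makes 4 counterexamples.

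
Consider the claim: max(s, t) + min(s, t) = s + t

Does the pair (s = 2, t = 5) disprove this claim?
No

Substituting s = 2, t = 5:
LHS = max(2, 5) + min(2, 5) = 7
RHS = 2 + 5 = 7

The sides agree, so this pair does not disprove the claim.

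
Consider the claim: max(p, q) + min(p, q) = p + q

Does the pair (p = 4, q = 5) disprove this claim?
Substituting p = 4, q = 5:
LHS = max(4, 5) + min(4, 5) = 9
RHS = 4 + 5 = 9

The sides agree, so this pair does not disprove the claim.

Answer: No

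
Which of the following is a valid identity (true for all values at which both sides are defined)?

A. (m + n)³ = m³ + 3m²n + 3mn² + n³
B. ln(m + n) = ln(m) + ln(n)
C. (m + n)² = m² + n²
A

A: holds — e.g. at (2, 5), both sides equal 343.
B: fails at (5, 5) — LHS = ln(10) ≈ 2.303, RHS = 2·ln(5) ≈ 3.219.
C: fails at (1, 4) — LHS = 25, RHS = 17.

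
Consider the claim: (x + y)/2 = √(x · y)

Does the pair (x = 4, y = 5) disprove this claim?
Substituting x = 4, y = 5:
LHS = (4 + 5)/2 = 9/2
RHS = √(4 · 5) = 2·√(5) ≈ 4.472

Since LHS ≠ RHS, this pair disproves the claim.

Answer: Yes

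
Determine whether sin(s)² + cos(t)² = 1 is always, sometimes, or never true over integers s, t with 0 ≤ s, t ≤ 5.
It holds at (s, t) = (1, 1) (both sides equal 1), but fails at (s, t) = (1, 0) (LHS = sin(1)² + 1 ≈ 1.708, RHS = 1).

Answer: Sometimes true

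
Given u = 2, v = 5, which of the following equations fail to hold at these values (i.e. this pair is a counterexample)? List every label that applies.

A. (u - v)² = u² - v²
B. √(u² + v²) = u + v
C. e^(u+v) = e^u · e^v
A, B

Evaluating each claim at the given values:
A. LHS = 9, RHS = -21 → fails here (LHS ≠ RHS)
B. LHS = √(29) ≈ 5.385, RHS = 7 → fails here (LHS ≠ RHS)
C. LHS = e^7 ≈ 1097, RHS = e^7 ≈ 1097 → holds here (LHS = RHS)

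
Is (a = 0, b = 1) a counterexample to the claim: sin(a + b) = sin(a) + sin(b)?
Substituting a = 0, b = 1:
LHS = sin(0 + 1) = sin(1) ≈ 0.8415
RHS = sin(0) + sin(1) = sin(1) ≈ 0.8415

The sides agree, so this pair does not disprove the claim.

Answer: No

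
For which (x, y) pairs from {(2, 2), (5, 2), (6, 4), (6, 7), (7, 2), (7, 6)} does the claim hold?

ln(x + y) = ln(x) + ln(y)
(2, 2)

Testing each pair:
(2, 2): LHS = ln(4) ≈ 1.386, RHS = 2·ln(2) ≈ 1.386 → holds
(5, 2): LHS = ln(7) ≈ 1.946, RHS = ln(2) + ln(5) ≈ 2.303 → fails
(6, 4): LHS = ln(10) ≈ 2.303, RHS = ln(4) + ln(6) ≈ 3.178 → fails
(6, 7): LHS = ln(13) ≈ 2.565, RHS = ln(6) + ln(7) ≈ 3.738 → fails
(7, 2): LHS = ln(9) ≈ 2.197, RHS = ln(2) + ln(7) ≈ 2.639 → fails
(7, 6): LHS = ln(13) ≈ 2.565, RHS = ln(6) + ln(7) ≈ 3.738 → fails

1 of 6 pairs satisfies the claim.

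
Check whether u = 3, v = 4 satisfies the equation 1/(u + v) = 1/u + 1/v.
Fails

Substituting u = 3, v = 4:

LHS = 1/(3 + 4) = 1/7
RHS = 1/3 + 1/4 = 7/12

LHS ≠ RHS, so the equation does not hold at this point.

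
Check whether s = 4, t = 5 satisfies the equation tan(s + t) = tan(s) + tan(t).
Substituting s = 4, t = 5:

LHS = tan(4 + 5) = tan(9) ≈ -0.4523
RHS = tan(4) + tan(5) ≈ -2.223

LHS ≠ RHS, so the equation does not hold at this point.

Answer: Fails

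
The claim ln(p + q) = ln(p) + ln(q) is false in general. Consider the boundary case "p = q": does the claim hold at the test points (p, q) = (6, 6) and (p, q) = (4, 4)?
No, fails at both test points

At (6, 6): LHS = ln(12) ≈ 2.485 ≠ RHS = 2·ln(6) ≈ 3.584
At (4, 4): LHS = ln(8) ≈ 2.079 ≠ RHS = 2·ln(4) ≈ 2.773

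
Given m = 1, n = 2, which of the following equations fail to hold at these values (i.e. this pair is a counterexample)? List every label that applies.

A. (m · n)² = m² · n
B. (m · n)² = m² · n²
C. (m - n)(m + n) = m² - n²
A

Evaluating each claim at the given values:
A. LHS = 4, RHS = 2 → fails here (LHS ≠ RHS)
B. LHS = 4, RHS = 4 → holds here (LHS = RHS)
C. LHS = -3, RHS = -3 → holds here (LHS = RHS)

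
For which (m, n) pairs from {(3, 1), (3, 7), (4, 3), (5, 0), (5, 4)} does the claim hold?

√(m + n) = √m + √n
(5, 0)

Testing each pair:
(3, 1): LHS = 2, RHS = 1 + √(3) ≈ 2.732 → fails
(3, 7): LHS = √(10) ≈ 3.162, RHS = √(3) + √(7) ≈ 4.378 → fails
(4, 3): LHS = √(7) ≈ 2.646, RHS = √(3) + 2 ≈ 3.732 → fails
(5, 0): LHS = √(5) ≈ 2.236, RHS = √(5) ≈ 2.236 → holds
(5, 4): LHS = 3, RHS = 2 + √(5) ≈ 4.236 → fails

1 of 5 pairs satisfies the claim.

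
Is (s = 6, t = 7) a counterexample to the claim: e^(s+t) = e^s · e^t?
Substituting s = 6, t = 7:
LHS = e^(6+7) = e^13 ≈ 442413.4
RHS = e^6 · e^7 = e^13 ≈ 442413.4

The sides agree, so this pair does not disprove the claim.

Answer: No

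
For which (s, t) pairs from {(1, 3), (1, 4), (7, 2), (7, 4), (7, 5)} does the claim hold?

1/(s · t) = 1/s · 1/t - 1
None

Testing each pair:
(1, 3): LHS = 1/3, RHS = -2/3 → fails
(1, 4): LHS = 1/4, RHS = -3/4 → fails
(7, 2): LHS = 1/14, RHS = -13/14 → fails
(7, 4): LHS = 1/28, RHS = -27/28 → fails
(7, 5): LHS = 1/35, RHS = -34/35 → fails

No pair satisfies the claim.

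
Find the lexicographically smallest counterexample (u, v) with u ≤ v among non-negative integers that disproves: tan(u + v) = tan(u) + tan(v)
At (0, 3): both sides equal tan(3) ≈ -0.1425, so it holds there.
At (0, 4): both sides equal tan(4) ≈ 1.158, so it holds there.

Substituting (1, 1) into the claim:
LHS = tan(1 + 1) = tan(2) ≈ -2.185
RHS = tan(1) + tan(1) = 2·tan(1) ≈ 3.115

Since LHS ≠ RHS, this pair disproves the claim, and no lexicographically smaller pair (u ≤ v, non-negative integers) does.

For instance (1, 4) is also a counterexample (LHS = tan(5) ≈ -3.381, RHS = tan(4) + tan(1) ≈ 2.715), but it's lexicographically larger.

Answer: (u, v) = (1, 1)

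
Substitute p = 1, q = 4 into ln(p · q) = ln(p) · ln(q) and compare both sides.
LHS = ln(1 · 4) = ln(4) ≈ 1.386
RHS = ln(1) · ln(4) = 0

LHS ≠ RHS (they differ by about 1.386), so the equation does not hold here.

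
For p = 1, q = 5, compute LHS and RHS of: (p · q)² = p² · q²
LHS = (1 · 5)² = 25
RHS = 1² · 5² = 25

LHS = RHS: the two sides agree.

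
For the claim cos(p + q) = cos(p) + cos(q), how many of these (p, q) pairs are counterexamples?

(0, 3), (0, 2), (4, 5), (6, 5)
Testing each pair:
(0, 3): LHS = cos(3) ≈ -0.99, RHS = cos(3) + 1 ≈ 0.01001 → counterexample
(0, 2): LHS = cos(2) ≈ -0.4161, RHS = cos(2) + 1 ≈ 0.5839 → counterexample
(4, 5): LHS = cos(9) ≈ -0.9111, RHS = cos(4) + cos(5) ≈ -0.37 → counterexample
(6, 5): LHS = cos(11) ≈ 0.004426, RHS = cos(5) + cos(6) ≈ 1.244 → counterexample

That makes 4 counterexamples.

Answer: 4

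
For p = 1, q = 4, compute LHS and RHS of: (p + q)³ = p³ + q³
LHS = (1 + 4)³ = 125
RHS = 1³ + 4³ = 65

LHS ≠ RHS, so the equation does not hold here.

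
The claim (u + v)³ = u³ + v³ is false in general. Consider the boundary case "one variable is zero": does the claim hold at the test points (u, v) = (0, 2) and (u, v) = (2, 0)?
Yes, holds at both test points

At (0, 2): LHS = 8, RHS = 8 → equal
At (2, 0): LHS = 8, RHS = 8 → equal

So the claim does hold at both of these boundary points, even though it is not an identity.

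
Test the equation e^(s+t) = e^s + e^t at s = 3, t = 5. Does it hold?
Fails

Substituting s = 3, t = 5:

LHS = e^(3+5) = e^8 ≈ 2981
RHS = e^3 + e^5 ≈ 168.5

LHS ≠ RHS, so the equation does not hold at this point.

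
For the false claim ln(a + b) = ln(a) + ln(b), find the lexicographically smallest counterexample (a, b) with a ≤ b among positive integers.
Substituting (1, 1) into the claim:
LHS = ln(1 + 1) = ln(2) ≈ 0.6931
RHS = ln(1) + ln(1) = 0

Since LHS ≠ RHS, this pair disproves the claim, and no lexicographically smaller pair (a ≤ b, positive integers) does.

For instance (4, 5) is also a counterexample (LHS = ln(9) ≈ 2.197, RHS = ln(4) + ln(5) ≈ 2.996), but it's lexicographically larger.

Answer: (a, b) = (1, 1)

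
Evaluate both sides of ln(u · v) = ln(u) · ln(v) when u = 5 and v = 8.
LHS = ln(5 · 8) = ln(40) ≈ 3.689
RHS = ln(5) · ln(8) ≈ 3.347

LHS ≠ RHS (they differ by about 0.3421), so the equation does not hold here.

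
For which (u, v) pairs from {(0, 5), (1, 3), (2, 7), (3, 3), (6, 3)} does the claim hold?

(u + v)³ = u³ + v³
(0, 5)

Testing each pair:
(0, 5): LHS = 125, RHS = 125 → holds
(1, 3): LHS = 64, RHS = 28 → fails
(2, 7): LHS = 729, RHS = 351 → fails
(3, 3): LHS = 216, RHS = 54 → fails
(6, 3): LHS = 729, RHS = 243 → fails

1 of 5 pairs satisfies the claim.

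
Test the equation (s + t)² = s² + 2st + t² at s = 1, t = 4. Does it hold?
Substituting s = 1, t = 4:

LHS = (1 + 4)² = 25
RHS = 1² + 2·1·4 + 4² = 25

LHS = RHS, so the equation holds at this point.

Answer: Holds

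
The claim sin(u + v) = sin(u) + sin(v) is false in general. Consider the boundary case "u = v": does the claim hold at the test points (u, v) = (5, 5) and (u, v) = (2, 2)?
No, fails at both test points

At (5, 5): LHS = sin(10) ≈ -0.544 ≠ RHS = 2·sin(5) ≈ -1.918
At (2, 2): LHS = sin(4) ≈ -0.7568 ≠ RHS = 2·sin(2) ≈ 1.819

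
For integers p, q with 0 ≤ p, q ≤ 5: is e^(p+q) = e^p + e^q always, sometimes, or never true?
The claim fails for every pair in the range. For instance at (p, q) = (4, 0): LHS = e^4 ≈ 54.6, RHS = 1 + e^4 ≈ 55.6.

Answer: Never true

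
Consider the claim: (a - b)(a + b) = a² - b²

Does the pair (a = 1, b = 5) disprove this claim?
Substituting a = 1, b = 5:
LHS = (1 - 5)(1 + 5) = -24
RHS = 1² - 5² = -24

The sides agree, so this pair does not disprove the claim.

Answer: No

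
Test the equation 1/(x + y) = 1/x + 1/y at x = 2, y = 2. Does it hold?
Substituting x = 2, y = 2:

LHS = 1/(2 + 2) = 1/4
RHS = 1/2 + 1/2 = 1

LHS ≠ RHS, so the equation does not hold at this point.

Answer: Fails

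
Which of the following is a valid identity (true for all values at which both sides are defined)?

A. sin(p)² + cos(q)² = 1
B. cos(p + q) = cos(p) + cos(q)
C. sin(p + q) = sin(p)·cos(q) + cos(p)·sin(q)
A: fails at (6, 7) — LHS = sin(6)² + cos(7)² ≈ 0.6464, RHS = 1.
B: fails at (1, 3) — LHS = cos(4) ≈ -0.6536, RHS = cos(3) + cos(1) ≈ -0.4497.
C: holds — e.g. at (3, 7), both sides equal sin(10) ≈ -0.544.

Answer: C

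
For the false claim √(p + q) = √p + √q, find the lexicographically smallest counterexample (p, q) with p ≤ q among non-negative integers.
At (0, 5): both sides equal √(5) ≈ 2.236, so it holds there.

Substituting (1, 1) into the claim:
LHS = √(1 + 1) = √(2) ≈ 1.414
RHS = √1 + √1 = 2

Since LHS ≠ RHS, this pair disproves the claim, and no lexicographically smaller pair (p ≤ q, non-negative integers) does.

For instance (2, 7) is also a counterexample (LHS = 3, RHS = √(2) + √(7) ≈ 4.06), but it's lexicographically larger.

Answer: (p, q) = (1, 1)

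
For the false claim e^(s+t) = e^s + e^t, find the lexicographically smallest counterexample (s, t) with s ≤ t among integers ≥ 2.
(s, t) = (2, 2)

Substituting (2, 2) into the claim:
LHS = e^(2+2) = e^4 ≈ 54.6
RHS = e^2 + e^2 = 2·e^2 ≈ 14.78

Since LHS ≠ RHS, this pair disproves the claim, and no lexicographically smaller pair (s ≤ t, integers ≥ 2) does.

For instance (3, 9) is also a counterexample (LHS = e^12 ≈ 162754.8, RHS = e^3 + e^9 ≈ 8123), but it's lexicographically larger.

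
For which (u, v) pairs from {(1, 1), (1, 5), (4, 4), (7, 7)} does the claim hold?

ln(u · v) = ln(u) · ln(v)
Testing each pair:
(1, 1): LHS = 0, RHS = 0 → holds
(1, 5): LHS = ln(5) ≈ 1.609, RHS = 0 → fails
(4, 4): LHS = ln(16) ≈ 2.773, RHS = ln(4)² ≈ 1.922 → fails
(7, 7): LHS = ln(49) ≈ 3.892, RHS = ln(7)² ≈ 3.787 → fails

1 of 4 pairs satisfies the claim.

Answer: (1, 1)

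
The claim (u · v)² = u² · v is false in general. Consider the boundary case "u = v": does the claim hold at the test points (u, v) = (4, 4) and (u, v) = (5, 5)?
No, fails at both test points

At (4, 4): LHS = 256 ≠ RHS = 64
At (5, 5): LHS = 625 ≠ RHS = 125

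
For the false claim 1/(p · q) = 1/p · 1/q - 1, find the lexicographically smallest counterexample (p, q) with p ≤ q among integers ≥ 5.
(p, q) = (5, 5)

Substituting (5, 5) into the claim:
LHS = 1/(5 · 5) = 1/25
RHS = 1/5 · 1/5 - 1 = -24/25

Since LHS ≠ RHS, this pair disproves the claim, and no lexicographically smaller pair (p ≤ q, integers ≥ 5) does.

For instance (6, 9) is also a counterexample (LHS = 1/54, RHS = -53/54), but it's lexicographically larger.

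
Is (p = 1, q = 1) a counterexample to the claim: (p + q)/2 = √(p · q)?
No

Substituting p = 1, q = 1:
LHS = (1 + 1)/2 = 1
RHS = √(1 · 1) = 1

The sides agree, so this pair does not disprove the claim.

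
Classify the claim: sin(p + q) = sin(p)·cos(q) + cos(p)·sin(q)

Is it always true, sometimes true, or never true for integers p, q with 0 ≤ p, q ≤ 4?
The identity holds for every pair in the range. For instance at (p, q) = (2, 4): both sides equal sin(6) ≈ -0.2794.

Answer: Always true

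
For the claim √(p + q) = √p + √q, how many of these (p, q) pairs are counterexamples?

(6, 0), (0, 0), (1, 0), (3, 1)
1

Testing each pair:
(6, 0): LHS = √(6) ≈ 2.449, RHS = √(6) ≈ 2.449 → satisfies claim
(0, 0): LHS = 0, RHS = 0 → satisfies claim
(1, 0): LHS = 1, RHS = 1 → satisfies claim
(3, 1): LHS = 2, RHS = 1 + √(3) ≈ 2.732 → counterexample

That makes 1 counterexample.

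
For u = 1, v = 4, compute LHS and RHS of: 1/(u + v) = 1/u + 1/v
LHS = 1/(1 + 4) = 1/5
RHS = 1/1 + 1/4 = 5/4

LHS ≠ RHS, so the equation does not hold here.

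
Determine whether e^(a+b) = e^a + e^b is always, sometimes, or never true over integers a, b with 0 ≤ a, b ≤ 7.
Never true

The claim fails for every pair in the range. For instance at (a, b) = (7, 3): LHS = e^10 ≈ 22026.5, RHS = e^3 + e^7 ≈ 1117.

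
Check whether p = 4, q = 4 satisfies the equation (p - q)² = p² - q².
Holds

Substituting p = 4, q = 4:

LHS = (4 - 4)² = 0
RHS = 4² - 4² = 0

LHS = RHS, so the equation holds at this point.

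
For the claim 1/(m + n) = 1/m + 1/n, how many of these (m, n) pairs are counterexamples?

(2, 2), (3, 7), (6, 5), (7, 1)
4

Testing each pair:
(2, 2): LHS = 1/4, RHS = 1 → counterexample
(3, 7): LHS = 1/10, RHS = 10/21 → counterexample
(6, 5): LHS = 1/11, RHS = 11/30 → counterexample
(7, 1): LHS = 1/8, RHS = 8/7 → counterexample

That makes 4 counterexamples.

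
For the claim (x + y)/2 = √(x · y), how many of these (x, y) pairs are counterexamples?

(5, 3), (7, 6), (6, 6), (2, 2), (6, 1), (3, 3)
Testing each pair:
(5, 3): LHS = 4, RHS = √(15) ≈ 3.873 → counterexample
(7, 6): LHS = 13/2, RHS = √(42) ≈ 6.481 → counterexample
(6, 6): LHS = 6, RHS = 6 → satisfies claim
(2, 2): LHS = 2, RHS = 2 → satisfies claim
(6, 1): LHS = 7/2, RHS = √(6) ≈ 2.449 → counterexample
(3, 3): LHS = 3, RHS = 3 → satisfies claim

That makes 3 counterexamples.

Answer: 3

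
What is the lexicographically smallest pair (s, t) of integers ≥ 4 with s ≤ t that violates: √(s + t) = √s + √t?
(s, t) = (4, 4)

Substituting (4, 4) into the claim:
LHS = √(4 + 4) = 2·√(2) ≈ 2.828
RHS = √4 + √4 = 4

Since LHS ≠ RHS, this pair disproves the claim, and no lexicographically smaller pair (s ≤ t, integers ≥ 4) does.

For instance (9, 10) is also a counterexample (LHS = √(19) ≈ 4.359, RHS = 3 + √(10) ≈ 6.162), but it's lexicographically larger.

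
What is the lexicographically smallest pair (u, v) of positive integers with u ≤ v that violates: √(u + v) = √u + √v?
Substituting (1, 1) into the claim:
LHS = √(1 + 1) = √(2) ≈ 1.414
RHS = √1 + √1 = 2

Since LHS ≠ RHS, this pair disproves the claim, and no lexicographically smaller pair (u ≤ v, positive integers) does.

For instance (4, 7) is also a counterexample (LHS = √(11) ≈ 3.317, RHS = 2 + √(7) ≈ 4.646), but it's lexicographically larger.

Answer: (u, v) = (1, 1)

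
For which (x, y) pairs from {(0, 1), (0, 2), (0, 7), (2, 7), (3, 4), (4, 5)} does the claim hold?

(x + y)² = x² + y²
(0, 1), (0, 2), (0, 7)

Testing each pair:
(0, 1): LHS = 1, RHS = 1 → holds
(0, 2): LHS = 4, RHS = 4 → holds
(0, 7): LHS = 49, RHS = 49 → holds
(2, 7): LHS = 81, RHS = 53 → fails
(3, 4): LHS = 49, RHS = 25 → fails
(4, 5): LHS = 81, RHS = 41 → fails

3 of 6 pairs satisfy the claim.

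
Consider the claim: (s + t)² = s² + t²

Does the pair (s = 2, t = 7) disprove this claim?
Substituting s = 2, t = 7:
LHS = (2 + 7)² = 81
RHS = 2² + 7² = 53

Since LHS ≠ RHS, this pair disproves the claim.

Answer: Yes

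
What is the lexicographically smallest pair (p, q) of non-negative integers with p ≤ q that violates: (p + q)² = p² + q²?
At (0, 2): both sides equal 4, so it holds there.
At (0, 3): both sides equal 9, so it holds there.

Substituting (1, 1) into the claim:
LHS = (1 + 1)² = 4
RHS = 1² + 1² = 2

Since LHS ≠ RHS, this pair disproves the claim, and no lexicographically smaller pair (p ≤ q, non-negative integers) does.

For instance (3, 6) is also a counterexample (LHS = 81, RHS = 45), but it's lexicographically larger.

Answer: (p, q) = (1, 1)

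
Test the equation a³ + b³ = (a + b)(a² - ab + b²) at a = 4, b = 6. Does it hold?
Substituting a = 4, b = 6:

LHS = 4³ + 6³ = 280
RHS = (4 + 6)(4² - 4·6 + 6²) = 280

LHS = RHS, so the equation holds at this point.

Answer: Holds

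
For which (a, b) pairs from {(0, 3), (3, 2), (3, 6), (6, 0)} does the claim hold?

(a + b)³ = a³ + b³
(0, 3), (6, 0)

Testing each pair:
(0, 3): LHS = 27, RHS = 27 → holds
(3, 2): LHS = 125, RHS = 35 → fails
(3, 6): LHS = 729, RHS = 243 → fails
(6, 0): LHS = 216, RHS = 216 → holds

2 of 4 pairs satisfy the claim.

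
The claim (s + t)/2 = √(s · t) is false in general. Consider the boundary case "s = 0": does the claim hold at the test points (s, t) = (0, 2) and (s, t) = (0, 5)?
No, fails at both test points

At (0, 2): LHS = 1 ≠ RHS = 0
At (0, 5): LHS = 5/2 ≠ RHS = 0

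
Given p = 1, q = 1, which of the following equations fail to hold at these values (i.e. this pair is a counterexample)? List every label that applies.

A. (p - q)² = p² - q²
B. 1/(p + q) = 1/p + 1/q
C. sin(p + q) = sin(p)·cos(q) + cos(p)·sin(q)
B

Evaluating each claim at the given values:
A. LHS = 0, RHS = 0 → holds here (LHS = RHS)
B. LHS = 1/2, RHS = 2 → fails here (LHS ≠ RHS)
C. LHS = sin(2) ≈ 0.9093, RHS = 2·sin(1)·cos(1) ≈ 0.9093 → holds here (LHS = RHS)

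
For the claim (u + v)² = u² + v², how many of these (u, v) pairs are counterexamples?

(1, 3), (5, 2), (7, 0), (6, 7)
3

Testing each pair:
(1, 3): LHS = 16, RHS = 10 → counterexample
(5, 2): LHS = 49, RHS = 29 → counterexample
(7, 0): LHS = 49, RHS = 49 → satisfies claim
(6, 7): LHS = 169, RHS = 85 → counterexample

That makes 3 counterexamples.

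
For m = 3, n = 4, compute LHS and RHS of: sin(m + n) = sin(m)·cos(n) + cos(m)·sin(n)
LHS = sin(3 + 4) = sin(7) ≈ 0.657
RHS = sin(3)·cos(4) + cos(3)·sin(4) = sin(3)·cos(4) + sin(4)·cos(3) ≈ 0.657

LHS = RHS: the two sides agree.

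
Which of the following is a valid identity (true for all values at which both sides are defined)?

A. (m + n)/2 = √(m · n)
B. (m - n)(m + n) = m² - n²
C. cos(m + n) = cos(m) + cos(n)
B

A: fails at (5, 8) — LHS = 13/2, RHS = 2·√(10) ≈ 6.325.
B: holds — e.g. at (2, 7), both sides equal -45.
C: fails at (6, 7) — LHS = cos(13) ≈ 0.9074, RHS = cos(7) + cos(6) ≈ 1.714.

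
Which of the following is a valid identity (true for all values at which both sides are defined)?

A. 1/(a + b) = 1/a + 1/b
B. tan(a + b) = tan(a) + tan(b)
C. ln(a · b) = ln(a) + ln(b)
A: fails at (1, 3) — LHS = 1/4, RHS = 4/3.
B: fails at (3, 7) — LHS = tan(10) ≈ 0.6484, RHS = tan(3) + tan(7) ≈ 0.7289.
C: holds — e.g. at (1, 1), both sides equal 0.

Answer: C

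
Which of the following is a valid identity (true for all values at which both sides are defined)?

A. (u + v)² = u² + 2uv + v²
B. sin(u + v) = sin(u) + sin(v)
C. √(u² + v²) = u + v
A: holds — e.g. at (1, 1), both sides equal 4.
B: fails at (5, 5) — LHS = sin(10) ≈ -0.544, RHS = 2·sin(5) ≈ -1.918.
C: fails at (1, 3) — LHS = √(10) ≈ 3.162, RHS = 4.

Answer: A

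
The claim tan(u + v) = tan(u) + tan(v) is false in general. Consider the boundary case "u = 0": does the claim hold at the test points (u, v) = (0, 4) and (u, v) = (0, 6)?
Yes, holds at both test points

At (0, 4): LHS = tan(4) ≈ 1.158, RHS = tan(4) ≈ 1.158 → equal
At (0, 6): LHS = tan(6) ≈ -0.291, RHS = tan(6) ≈ -0.291 → equal

So the claim does hold at both of these boundary points, even though it is not an identity.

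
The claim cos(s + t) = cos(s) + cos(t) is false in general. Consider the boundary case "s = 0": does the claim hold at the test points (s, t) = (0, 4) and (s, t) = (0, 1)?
No, fails at both test points

At (0, 4): LHS = cos(4) ≈ -0.6536 ≠ RHS = cos(4) + 1 ≈ 0.3464
At (0, 1): LHS = cos(1) ≈ 0.5403 ≠ RHS = cos(1) + 1 ≈ 1.54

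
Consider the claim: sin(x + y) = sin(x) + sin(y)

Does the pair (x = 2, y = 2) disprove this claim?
Yes

Substituting x = 2, y = 2:
LHS = sin(2 + 2) = sin(4) ≈ -0.7568
RHS = sin(2) + sin(2) = 2·sin(2) ≈ 1.819

Since LHS ≠ RHS, this pair disproves the claim.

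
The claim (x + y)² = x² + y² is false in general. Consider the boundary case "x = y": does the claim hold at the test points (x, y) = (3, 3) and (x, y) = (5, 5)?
At (3, 3): LHS = 36 ≠ RHS = 18
At (5, 5): LHS = 100 ≠ RHS = 50

Answer: No, fails at both test points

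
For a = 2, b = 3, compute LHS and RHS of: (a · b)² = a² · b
LHS = (2 · 3)² = 36
RHS = 2² · 3 = 12

LHS ≠ RHS, so the equation does not hold here.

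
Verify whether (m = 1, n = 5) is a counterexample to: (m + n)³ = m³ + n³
Yes

Substituting m = 1, n = 5:
LHS = (1 + 5)³ = 216
RHS = 1³ + 5³ = 126

Since LHS ≠ RHS, this pair disproves the claim.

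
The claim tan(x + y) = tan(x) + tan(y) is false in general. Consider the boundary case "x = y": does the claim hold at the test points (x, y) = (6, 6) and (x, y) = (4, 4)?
At (6, 6): LHS = tan(12) ≈ -0.6359 ≠ RHS = 2·tan(6) ≈ -0.582
At (4, 4): LHS = tan(8) ≈ -6.8 ≠ RHS = 2·tan(4) ≈ 2.316

Answer: No, fails at both test points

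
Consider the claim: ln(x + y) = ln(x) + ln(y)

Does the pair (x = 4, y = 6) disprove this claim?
Substituting x = 4, y = 6:
LHS = ln(4 + 6) = ln(10) ≈ 2.303
RHS = ln(4) + ln(6) ≈ 3.178

Since LHS ≠ RHS, this pair disproves the claim.

Answer: Yes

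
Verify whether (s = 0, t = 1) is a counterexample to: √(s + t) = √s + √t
Substituting s = 0, t = 1:
LHS = √(0 + 1) = 1
RHS = √0 + √1 = 1

The sides agree, so this pair does not disprove the claim.

Answer: No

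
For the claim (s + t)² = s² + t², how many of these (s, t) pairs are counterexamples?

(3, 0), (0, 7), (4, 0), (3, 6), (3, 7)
Testing each pair:
(3, 0): LHS = 9, RHS = 9 → satisfies claim
(0, 7): LHS = 49, RHS = 49 → satisfies claim
(4, 0): LHS = 16, RHS = 16 → satisfies claim
(3, 6): LHS = 81, RHS = 45 → counterexample
(3, 7): LHS = 100, RHS = 58 → counterexample

That makes 2 counterexamples.

Answer: 2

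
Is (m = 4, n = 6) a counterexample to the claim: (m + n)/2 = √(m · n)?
Substituting m = 4, n = 6:
LHS = (4 + 6)/2 = 5
RHS = √(4 · 6) = 2·√(6) ≈ 4.899

Since LHS ≠ RHS, this pair disproves the claim.

Answer: Yes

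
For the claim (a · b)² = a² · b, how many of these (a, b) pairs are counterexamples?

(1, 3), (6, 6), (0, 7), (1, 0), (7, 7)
Testing each pair:
(1, 3): LHS = 9, RHS = 3 → counterexample
(6, 6): LHS = 1296, RHS = 216 → counterexample
(0, 7): LHS = 0, RHS = 0 → satisfies claim
(1, 0): LHS = 0, RHS = 0 → satisfies claim
(7, 7): LHS = 2401, RHS = 343 → counterexample

That makes 3 counterexamples.

Answer: 3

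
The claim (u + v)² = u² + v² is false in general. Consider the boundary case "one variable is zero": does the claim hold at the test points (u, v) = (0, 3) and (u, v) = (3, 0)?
Yes, holds at both test points

At (0, 3): LHS = 9, RHS = 9 → equal
At (3, 0): LHS = 9, RHS = 9 → equal

So the claim does hold at both of these boundary points, even though it is not an identity.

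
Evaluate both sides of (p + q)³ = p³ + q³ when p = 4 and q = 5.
LHS = (4 + 5)³ = 729
RHS = 4³ + 5³ = 189

LHS ≠ RHS, so the equation does not hold here.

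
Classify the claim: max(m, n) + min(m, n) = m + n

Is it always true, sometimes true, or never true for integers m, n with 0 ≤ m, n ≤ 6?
Always true

The identity holds for every pair in the range. For instance at (m, n) = (4, 6): both sides equal 10.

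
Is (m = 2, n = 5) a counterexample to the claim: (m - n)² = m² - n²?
Yes

Substituting m = 2, n = 5:
LHS = (2 - 5)² = 9
RHS = 2² - 5² = -21

Since LHS ≠ RHS, this pair disproves the claim.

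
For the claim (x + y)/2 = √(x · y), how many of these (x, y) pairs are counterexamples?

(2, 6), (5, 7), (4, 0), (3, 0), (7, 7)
Testing each pair:
(2, 6): LHS = 4, RHS = 2·√(3) ≈ 3.464 → counterexample
(5, 7): LHS = 6, RHS = √(35) ≈ 5.916 → counterexample
(4, 0): LHS = 2, RHS = 0 → counterexample
(3, 0): LHS = 3/2, RHS = 0 → counterexample
(7, 7): LHS = 7, RHS = 7 → satisfies claim

That makes 4 counterexamples.

Answer: 4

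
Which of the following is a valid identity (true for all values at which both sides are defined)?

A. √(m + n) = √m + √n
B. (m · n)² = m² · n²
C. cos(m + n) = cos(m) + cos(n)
A: fails at (2, 5) — LHS = √(7) ≈ 2.646, RHS = √(2) + √(5) ≈ 3.65.
B: holds — e.g. at (3, 5), both sides equal 225.
C: fails at (1, 4) — LHS = cos(5) ≈ 0.2837, RHS = cos(4) + cos(1) ≈ -0.1133.

Answer: B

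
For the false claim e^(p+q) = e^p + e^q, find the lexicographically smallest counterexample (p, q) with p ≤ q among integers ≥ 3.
Substituting (3, 3) into the claim:
LHS = e^(3+3) = e^6 ≈ 403.4
RHS = e^3 + e^3 = 2·e^3 ≈ 40.17

Since LHS ≠ RHS, this pair disproves the claim, and no lexicographically smaller pair (p ≤ q, integers ≥ 3) does.

For instance (5, 5) is also a counterexample (LHS = e^10 ≈ 22026.5, RHS = 2·e^5 ≈ 296.8), but it's lexicographically larger.

Answer: (p, q) = (3, 3)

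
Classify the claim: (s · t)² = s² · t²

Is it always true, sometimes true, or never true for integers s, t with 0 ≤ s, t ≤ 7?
Always true

The identity holds for every pair in the range. For instance at (s, t) = (7, 3): both sides equal 441.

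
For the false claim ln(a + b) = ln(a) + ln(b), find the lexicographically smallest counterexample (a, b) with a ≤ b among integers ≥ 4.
(a, b) = (4, 4)

Substituting (4, 4) into the claim:
LHS = ln(4 + 4) = ln(8) ≈ 2.079
RHS = ln(4) + ln(4) = 2·ln(4) ≈ 2.773

Since LHS ≠ RHS, this pair disproves the claim, and no lexicographically smaller pair (a ≤ b, integers ≥ 4) does.

For instance (4, 7) is also a counterexample (LHS = ln(11) ≈ 2.398, RHS = ln(4) + ln(7) ≈ 3.332), but it's lexicographically larger.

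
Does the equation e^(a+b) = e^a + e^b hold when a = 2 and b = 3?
Fails

Substituting a = 2, b = 3:

LHS = e^(2+3) = e^5 ≈ 148.4
RHS = e^2 + e^3 ≈ 27.47

LHS ≠ RHS, so the equation does not hold at this point.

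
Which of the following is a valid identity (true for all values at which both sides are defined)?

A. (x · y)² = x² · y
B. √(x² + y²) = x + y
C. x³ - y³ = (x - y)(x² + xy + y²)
C

A: fails at (3, 3) — LHS = 81, RHS = 27.
B: fails at (3, 7) — LHS = √(58) ≈ 7.616, RHS = 10.
C: holds — e.g. at (3, 7), both sides equal -316.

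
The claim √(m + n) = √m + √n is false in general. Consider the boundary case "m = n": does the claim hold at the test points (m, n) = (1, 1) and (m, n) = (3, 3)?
No, fails at both test points

At (1, 1): LHS = √(2) ≈ 1.414 ≠ RHS = 2
At (3, 3): LHS = √(6) ≈ 2.449 ≠ RHS = 2·√(3) ≈ 3.464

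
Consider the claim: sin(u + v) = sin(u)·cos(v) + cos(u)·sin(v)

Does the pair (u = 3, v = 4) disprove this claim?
No

Substituting u = 3, v = 4:
LHS = sin(3 + 4) = sin(7) ≈ 0.657
RHS = sin(3)·cos(4) + cos(3)·sin(4) = sin(3)·cos(4) + sin(4)·cos(3) ≈ 0.657

The sides agree, so this pair does not disprove the claim.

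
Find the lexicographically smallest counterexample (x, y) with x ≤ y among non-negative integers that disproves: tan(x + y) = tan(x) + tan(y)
(x, y) = (1, 1)

At (0, 2): both sides equal tan(2) ≈ -2.185, so it holds there.
At (0, 6): both sides equal tan(6) ≈ -0.291, so it holds there.

Substituting (1, 1) into the claim:
LHS = tan(1 + 1) = tan(2) ≈ -2.185
RHS = tan(1) + tan(1) = 2·tan(1) ≈ 3.115

Since LHS ≠ RHS, this pair disproves the claim, and no lexicographically smaller pair (x ≤ y, non-negative integers) does.

For instance (2, 5) is also a counterexample (LHS = tan(7) ≈ 0.8714, RHS = tan(5) + tan(2) ≈ -5.566), but it's lexicographically larger.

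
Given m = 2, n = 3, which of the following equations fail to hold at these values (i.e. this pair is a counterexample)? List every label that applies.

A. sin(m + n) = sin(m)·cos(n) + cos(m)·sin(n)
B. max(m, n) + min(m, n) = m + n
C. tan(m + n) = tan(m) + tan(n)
Evaluating each claim at the given values:
A. LHS = sin(5) ≈ -0.9589, RHS = sin(2)·cos(3) + sin(3)·cos(2) ≈ -0.9589 → holds here (LHS = RHS)
B. LHS = 5, RHS = 5 → holds here (LHS = RHS)
C. LHS = tan(5) ≈ -3.381, RHS = tan(2) + tan(3) ≈ -2.328 → fails here (LHS ≠ RHS)

Answer: C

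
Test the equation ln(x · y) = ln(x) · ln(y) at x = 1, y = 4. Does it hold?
Substituting x = 1, y = 4:

LHS = ln(1 · 4) = ln(4) ≈ 1.386
RHS = ln(1) · ln(4) = 0

LHS ≠ RHS, so the equation does not hold at this point.

Answer: Fails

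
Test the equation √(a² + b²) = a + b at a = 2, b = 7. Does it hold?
Substituting a = 2, b = 7:

LHS = √(2² + 7²) = √(53) ≈ 7.28
RHS = 2 + 7 = 9

LHS ≠ RHS, so the equation does not hold at this point.

Answer: Fails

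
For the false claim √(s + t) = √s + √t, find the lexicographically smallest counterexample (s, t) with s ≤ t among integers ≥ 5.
(s, t) = (5, 5)

Substituting (5, 5) into the claim:
LHS = √(5 + 5) = √(10) ≈ 3.162
RHS = √5 + √5 = 2·√(5) ≈ 4.472

Since LHS ≠ RHS, this pair disproves the claim, and no lexicographically smaller pair (s ≤ t, integers ≥ 5) does.

For instance (9, 12) is also a counterexample (LHS = √(21) ≈ 4.583, RHS = 3 + 2·√(3) ≈ 6.464), but it's lexicographically larger.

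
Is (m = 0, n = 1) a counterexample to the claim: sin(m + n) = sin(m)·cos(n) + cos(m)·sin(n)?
Substituting m = 0, n = 1:
LHS = sin(0 + 1) = sin(1) ≈ 0.8415
RHS = sin(0)·cos(1) + cos(0)·sin(1) = sin(1) ≈ 0.8415

The sides agree, so this pair does not disprove the claim.

Answer: No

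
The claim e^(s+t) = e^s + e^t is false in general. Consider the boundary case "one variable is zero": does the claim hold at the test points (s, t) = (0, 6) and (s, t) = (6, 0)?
At (0, 6): LHS = e^6 ≈ 403.4 ≠ RHS = 1 + e^6 ≈ 404.4
At (6, 0): LHS = e^6 ≈ 403.4 ≠ RHS = 1 + e^6 ≈ 404.4

Answer: No, fails at both test points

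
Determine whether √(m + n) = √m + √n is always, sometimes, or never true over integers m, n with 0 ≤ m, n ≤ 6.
Sometimes true

It holds at (m, n) = (0, 5) (both sides equal √(5) ≈ 2.236), but fails at (m, n) = (3, 1) (LHS = 2, RHS = 1 + √(3) ≈ 2.732).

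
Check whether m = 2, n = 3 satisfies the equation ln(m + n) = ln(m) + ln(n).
Substituting m = 2, n = 3:

LHS = ln(2 + 3) = ln(5) ≈ 1.609
RHS = ln(2) + ln(3) ≈ 1.792

LHS ≠ RHS, so the equation does not hold at this point.

Answer: Fails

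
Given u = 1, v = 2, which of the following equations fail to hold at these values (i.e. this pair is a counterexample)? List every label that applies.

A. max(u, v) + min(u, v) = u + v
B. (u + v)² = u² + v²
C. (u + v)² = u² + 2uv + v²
Evaluating each claim at the given values:
A. LHS = 3, RHS = 3 → holds here (LHS = RHS)
B. LHS = 9, RHS = 5 → fails here (LHS ≠ RHS)
C. LHS = 9, RHS = 9 → holds here (LHS = RHS)

Answer: B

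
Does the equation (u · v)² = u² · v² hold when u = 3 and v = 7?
Substituting u = 3, v = 7:

LHS = (3 · 7)² = 441
RHS = 3² · 7² = 441

LHS = RHS, so the equation holds at this point.

Answer: Holds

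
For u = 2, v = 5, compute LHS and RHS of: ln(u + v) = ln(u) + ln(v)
LHS = ln(2 + 5) = ln(7) ≈ 1.946
RHS = ln(2) + ln(5) ≈ 2.303

LHS ≠ RHS (they differ by about 0.3567), so the equation does not hold here.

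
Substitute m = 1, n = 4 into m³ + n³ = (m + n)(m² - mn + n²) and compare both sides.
LHS = 1³ + 4³ = 65
RHS = (1 + 4)(1² - 1·4 + 4²) = 65

LHS = RHS: the two sides agree.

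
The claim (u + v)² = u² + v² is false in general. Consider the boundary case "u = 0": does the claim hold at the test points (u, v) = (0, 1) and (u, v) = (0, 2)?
At (0, 1): LHS = 1, RHS = 1 → equal
At (0, 2): LHS = 4, RHS = 4 → equal

So the claim does hold at both of these boundary points, even though it is not an identity.

Answer: Yes, holds at both test points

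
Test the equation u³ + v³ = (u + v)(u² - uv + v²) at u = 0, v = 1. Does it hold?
Holds

Substituting u = 0, v = 1:

LHS = 0³ + 1³ = 1
RHS = (0 + 1)(0² - 0·1 + 1²) = 1

LHS = RHS, so the equation holds at this point.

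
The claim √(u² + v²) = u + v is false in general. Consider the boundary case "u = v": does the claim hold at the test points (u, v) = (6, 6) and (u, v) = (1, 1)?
At (6, 6): LHS = 6·√(2) ≈ 8.485 ≠ RHS = 12
At (1, 1): LHS = √(2) ≈ 1.414 ≠ RHS = 2

Answer: No, fails at both test points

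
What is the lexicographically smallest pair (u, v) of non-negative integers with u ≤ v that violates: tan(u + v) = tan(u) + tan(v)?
At (0, 4): both sides equal tan(4) ≈ 1.158, so it holds there.

Substituting (1, 1) into the claim:
LHS = tan(1 + 1) = tan(2) ≈ -2.185
RHS = tan(1) + tan(1) = 2·tan(1) ≈ 3.115

Since LHS ≠ RHS, this pair disproves the claim, and no lexicographically smaller pair (u ≤ v, non-negative integers) does.

For instance (6, 7) is also a counterexample (LHS = tan(13) ≈ 0.463, RHS = tan(6) + tan(7) ≈ 0.5804), but it's lexicographically larger.

Answer: (u, v) = (1, 1)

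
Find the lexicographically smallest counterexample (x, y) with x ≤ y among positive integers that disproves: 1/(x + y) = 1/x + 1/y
Substituting (1, 1) into the claim:
LHS = 1/(1 + 1) = 1/2
RHS = 1/1 + 1/1 = 2

Since LHS ≠ RHS, this pair disproves the claim, and no lexicographically smaller pair (x ≤ y, positive integers) does.

For instance (4, 7) is also a counterexample (LHS = 1/11, RHS = 11/28), but it's lexicographically larger.

Answer: (x, y) = (1, 1)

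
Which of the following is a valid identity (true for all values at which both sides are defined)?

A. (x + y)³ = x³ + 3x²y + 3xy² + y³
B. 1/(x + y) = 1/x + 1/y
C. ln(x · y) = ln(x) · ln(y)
A

A: holds — e.g. at (1, 1), both sides equal 8.
B: fails at (2, 7) — LHS = 1/9, RHS = 9/14.
C: fails at (6, 7) — LHS = ln(42) ≈ 3.738, RHS = ln(6)·ln(7) ≈ 3.487.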